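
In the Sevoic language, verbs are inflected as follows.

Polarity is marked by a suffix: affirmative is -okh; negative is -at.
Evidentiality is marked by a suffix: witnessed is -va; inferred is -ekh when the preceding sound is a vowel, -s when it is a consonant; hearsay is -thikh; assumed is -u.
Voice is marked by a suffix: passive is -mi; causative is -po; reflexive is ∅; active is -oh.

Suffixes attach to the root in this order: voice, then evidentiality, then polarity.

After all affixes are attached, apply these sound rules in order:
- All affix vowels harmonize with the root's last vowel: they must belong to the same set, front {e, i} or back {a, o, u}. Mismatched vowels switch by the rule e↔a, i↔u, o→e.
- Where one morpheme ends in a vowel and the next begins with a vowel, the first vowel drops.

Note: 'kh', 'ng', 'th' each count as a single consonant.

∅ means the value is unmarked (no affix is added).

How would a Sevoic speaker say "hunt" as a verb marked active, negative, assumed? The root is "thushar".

Attach voice active -oh → thusharoh.
Attach evidentiality assumed -u → thusharohu.
Attach polarity negative -at → thusharohuat.
Vowel harmony: no change.
Apply vowel deletion: thusharohuat → thusharohat.

thusharohat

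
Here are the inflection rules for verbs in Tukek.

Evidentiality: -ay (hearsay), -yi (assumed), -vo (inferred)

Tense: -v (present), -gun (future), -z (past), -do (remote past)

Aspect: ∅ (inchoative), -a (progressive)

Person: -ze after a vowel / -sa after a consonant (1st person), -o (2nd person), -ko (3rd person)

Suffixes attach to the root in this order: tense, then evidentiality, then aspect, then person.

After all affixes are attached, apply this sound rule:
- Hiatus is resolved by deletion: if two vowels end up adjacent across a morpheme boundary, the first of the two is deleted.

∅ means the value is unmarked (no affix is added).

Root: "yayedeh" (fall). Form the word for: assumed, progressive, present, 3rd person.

Attach tense present -v → yayedehv.
Attach evidentiality assumed -yi → yayedehvyi.
Attach aspect progressive -a → yayedehvyia.
Attach person 3rd person -ko → yayedehvyiako.
Apply vowel deletion: yayedehvyiako → yayedehvyako.

yayedehvyako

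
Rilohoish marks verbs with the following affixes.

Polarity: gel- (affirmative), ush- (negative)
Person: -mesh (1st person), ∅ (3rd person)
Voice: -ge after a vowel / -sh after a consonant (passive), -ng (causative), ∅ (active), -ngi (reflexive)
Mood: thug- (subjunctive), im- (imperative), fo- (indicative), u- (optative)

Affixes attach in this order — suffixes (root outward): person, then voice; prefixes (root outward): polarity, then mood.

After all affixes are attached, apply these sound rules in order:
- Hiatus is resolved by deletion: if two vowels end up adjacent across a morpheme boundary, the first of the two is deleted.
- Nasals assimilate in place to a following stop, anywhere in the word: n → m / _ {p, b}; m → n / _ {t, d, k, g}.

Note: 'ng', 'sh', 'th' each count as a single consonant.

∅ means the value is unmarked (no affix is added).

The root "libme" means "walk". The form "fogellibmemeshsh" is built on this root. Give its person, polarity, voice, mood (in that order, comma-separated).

Segment: fo-gel-libme-mesh-sh.
person: -mesh → 1st person.
polarity: gel- → affirmative.
voice: -ge/sh → passive.
mood: fo- → indicative.

1st person, affirmative, passive, indicative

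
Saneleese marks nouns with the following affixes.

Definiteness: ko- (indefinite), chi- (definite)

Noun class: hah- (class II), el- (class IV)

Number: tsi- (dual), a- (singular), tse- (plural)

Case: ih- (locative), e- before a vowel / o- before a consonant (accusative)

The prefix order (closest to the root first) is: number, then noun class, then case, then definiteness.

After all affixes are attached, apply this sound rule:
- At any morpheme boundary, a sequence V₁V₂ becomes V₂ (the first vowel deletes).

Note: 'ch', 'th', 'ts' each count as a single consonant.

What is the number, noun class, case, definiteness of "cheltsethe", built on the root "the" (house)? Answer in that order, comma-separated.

Segment: chi-e-el-tse-the.
number: tse- → plural.
noun class: el- → class IV.
case: e/o- → accusative.
definiteness: chi- → definite.

plural, class IV, accusative, definite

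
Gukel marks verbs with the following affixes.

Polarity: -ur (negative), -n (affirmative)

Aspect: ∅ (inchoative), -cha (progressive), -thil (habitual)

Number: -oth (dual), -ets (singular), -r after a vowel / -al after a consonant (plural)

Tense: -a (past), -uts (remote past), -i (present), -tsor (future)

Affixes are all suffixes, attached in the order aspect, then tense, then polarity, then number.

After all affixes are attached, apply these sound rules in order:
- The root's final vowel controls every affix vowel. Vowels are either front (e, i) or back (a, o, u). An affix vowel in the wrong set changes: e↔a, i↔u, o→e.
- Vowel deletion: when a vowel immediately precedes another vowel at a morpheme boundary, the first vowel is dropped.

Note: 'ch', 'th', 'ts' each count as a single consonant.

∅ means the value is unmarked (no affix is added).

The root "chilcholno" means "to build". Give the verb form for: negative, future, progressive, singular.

chilcholnochatsorurats

Attach aspect progressive -cha → chilcholnocha.
Attach tense future -tsor → chilcholnochatsor.
Attach polarity negative -ur → chilcholnochatsorur.
Attach number singular -ets → chilcholnochatsorurets.
Apply vowel harmony: chilcholnochatsorurets → chilcholnochatsorurats.
Vowel deletion: no change.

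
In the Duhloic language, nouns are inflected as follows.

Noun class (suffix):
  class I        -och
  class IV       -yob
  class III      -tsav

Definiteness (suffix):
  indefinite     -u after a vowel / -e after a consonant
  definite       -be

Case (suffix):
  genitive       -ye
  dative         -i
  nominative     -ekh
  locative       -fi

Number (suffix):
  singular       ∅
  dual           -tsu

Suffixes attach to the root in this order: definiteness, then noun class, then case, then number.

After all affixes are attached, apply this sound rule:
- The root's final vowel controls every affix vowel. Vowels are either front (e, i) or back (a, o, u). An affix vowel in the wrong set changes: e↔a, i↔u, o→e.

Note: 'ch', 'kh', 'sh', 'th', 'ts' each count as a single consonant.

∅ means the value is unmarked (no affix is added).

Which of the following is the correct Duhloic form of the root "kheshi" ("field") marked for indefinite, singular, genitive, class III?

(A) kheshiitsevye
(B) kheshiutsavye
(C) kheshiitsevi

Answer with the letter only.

Attach definiteness indefinite -u (after vowel 'i') → kheshiu.
Attach noun class class III -tsav → kheshiutsav.
Attach case genitive -ye → kheshiutsavye.
number = singular: zero marking, form stays kheshiutsavye.
Apply vowel harmony: kheshiutsavye → kheshiitsevye.
So the correct form is kheshiitsevye, option (A).
(C) kheshiitsevi is wrong: it uses dative instead of genitive for case.
(B) kheshiutsavye is wrong: it fails to apply the sound rule(s).

A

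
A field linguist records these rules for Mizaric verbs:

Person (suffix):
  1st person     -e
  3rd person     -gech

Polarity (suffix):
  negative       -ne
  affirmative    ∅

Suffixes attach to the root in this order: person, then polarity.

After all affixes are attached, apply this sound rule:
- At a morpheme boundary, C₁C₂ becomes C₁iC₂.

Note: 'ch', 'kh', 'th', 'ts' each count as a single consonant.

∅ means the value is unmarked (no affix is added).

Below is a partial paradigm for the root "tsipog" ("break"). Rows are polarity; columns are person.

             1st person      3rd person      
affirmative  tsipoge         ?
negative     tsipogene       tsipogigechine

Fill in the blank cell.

tsipogigech

Attach person 3rd person -gech → tsipoggech.
polarity = affirmative: zero marking, form stays tsipoggech.
Apply epenthesis: tsipoggech → tsipogigech.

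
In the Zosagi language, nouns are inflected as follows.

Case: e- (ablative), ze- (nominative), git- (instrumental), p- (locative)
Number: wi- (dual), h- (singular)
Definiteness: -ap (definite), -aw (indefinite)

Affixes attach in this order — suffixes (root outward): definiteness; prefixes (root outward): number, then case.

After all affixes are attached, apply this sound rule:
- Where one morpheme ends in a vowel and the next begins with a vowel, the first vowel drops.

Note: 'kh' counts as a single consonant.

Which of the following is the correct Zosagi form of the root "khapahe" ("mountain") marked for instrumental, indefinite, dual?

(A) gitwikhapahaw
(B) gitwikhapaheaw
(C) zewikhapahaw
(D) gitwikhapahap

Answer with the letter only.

A

Attach number dual wi- → wikhapahe.
Attach case instrumental git- → gitwikhapahe.
Attach definiteness indefinite -aw → gitwikhapaheaw.
Apply vowel deletion: gitwikhapaheaw → gitwikhapahaw.
So the correct form is gitwikhapahaw, option (A).
(D) gitwikhapahap is wrong: it uses definite instead of indefinite for definiteness.
(C) zewikhapahaw is wrong: it uses nominative instead of instrumental for case.
(B) gitwikhapaheaw is wrong: it fails to apply the sound rule(s).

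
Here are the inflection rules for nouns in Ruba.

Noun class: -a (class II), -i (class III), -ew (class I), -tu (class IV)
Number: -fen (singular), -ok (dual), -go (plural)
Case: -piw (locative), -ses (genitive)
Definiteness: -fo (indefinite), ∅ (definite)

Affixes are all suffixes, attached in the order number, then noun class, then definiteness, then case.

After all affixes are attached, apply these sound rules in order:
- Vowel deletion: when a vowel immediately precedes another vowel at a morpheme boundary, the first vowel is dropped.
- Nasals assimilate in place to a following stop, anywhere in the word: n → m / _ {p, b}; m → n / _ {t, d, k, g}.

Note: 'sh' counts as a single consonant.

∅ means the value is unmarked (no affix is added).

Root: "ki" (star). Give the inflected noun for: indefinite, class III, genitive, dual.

Attach number dual -ok → kiok.
Attach noun class class III -i → kioki.
Attach definiteness indefinite -fo → kiokifo.
Attach case genitive -ses → kiokifoses.
Apply vowel deletion: kiokifoses → kokifoses.
Nasal assimilation: no change.

kokifoses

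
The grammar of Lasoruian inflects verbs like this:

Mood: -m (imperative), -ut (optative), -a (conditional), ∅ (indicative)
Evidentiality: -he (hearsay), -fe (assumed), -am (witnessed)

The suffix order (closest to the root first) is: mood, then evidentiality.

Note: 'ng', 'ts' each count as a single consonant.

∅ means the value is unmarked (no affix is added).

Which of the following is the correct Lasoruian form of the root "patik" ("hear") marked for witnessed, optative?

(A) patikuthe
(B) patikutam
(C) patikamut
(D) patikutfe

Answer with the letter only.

Attach mood optative -ut → patikut.
Attach evidentiality witnessed -am → patikutam.
So the correct form is patikutam, option (B).
(D) patikutfe is wrong: it uses assumed instead of witnessed for evidentiality.
(C) patikamut is wrong: it has the affixes in the wrong order.
(A) patikuthe is wrong: it uses hearsay instead of witnessed for evidentiality.

B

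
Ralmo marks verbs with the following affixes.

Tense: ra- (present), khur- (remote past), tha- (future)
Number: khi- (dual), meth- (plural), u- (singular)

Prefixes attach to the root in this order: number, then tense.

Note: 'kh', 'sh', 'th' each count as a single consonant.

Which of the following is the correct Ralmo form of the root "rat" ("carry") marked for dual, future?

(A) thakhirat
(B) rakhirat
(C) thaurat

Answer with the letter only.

A

Attach number dual khi- → khirat.
Attach tense future tha- → thakhirat.
So the correct form is thakhirat, option (A).
(C) thaurat is wrong: it uses singular instead of dual for number.
(B) rakhirat is wrong: it uses present instead of future for tense.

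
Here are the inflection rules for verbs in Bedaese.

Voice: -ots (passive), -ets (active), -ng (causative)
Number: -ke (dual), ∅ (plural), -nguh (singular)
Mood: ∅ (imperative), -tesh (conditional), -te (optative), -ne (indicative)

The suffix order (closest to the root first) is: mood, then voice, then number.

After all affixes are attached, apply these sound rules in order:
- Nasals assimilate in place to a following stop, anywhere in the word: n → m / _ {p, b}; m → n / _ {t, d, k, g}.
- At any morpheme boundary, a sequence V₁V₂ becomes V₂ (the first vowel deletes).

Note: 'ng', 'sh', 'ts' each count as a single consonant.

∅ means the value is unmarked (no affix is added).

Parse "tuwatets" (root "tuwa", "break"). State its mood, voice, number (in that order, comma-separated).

optative, active, plural

Segment: tuwa-te-ets.
mood: -te → optative.
voice: -ets → active.
number: ∅ → plural.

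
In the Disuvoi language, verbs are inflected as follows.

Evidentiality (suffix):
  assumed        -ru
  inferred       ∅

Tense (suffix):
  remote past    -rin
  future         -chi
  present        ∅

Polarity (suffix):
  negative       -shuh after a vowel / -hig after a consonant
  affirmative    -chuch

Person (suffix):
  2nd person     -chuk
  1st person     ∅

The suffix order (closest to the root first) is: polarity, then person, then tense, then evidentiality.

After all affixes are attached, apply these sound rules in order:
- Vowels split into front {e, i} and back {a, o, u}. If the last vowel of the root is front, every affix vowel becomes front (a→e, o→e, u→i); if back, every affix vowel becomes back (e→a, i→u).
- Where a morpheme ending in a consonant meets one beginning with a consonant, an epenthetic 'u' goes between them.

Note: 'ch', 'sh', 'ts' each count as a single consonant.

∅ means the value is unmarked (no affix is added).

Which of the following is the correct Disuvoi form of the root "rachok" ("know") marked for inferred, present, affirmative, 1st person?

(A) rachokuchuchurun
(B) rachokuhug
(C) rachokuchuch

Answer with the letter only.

Attach polarity affirmative -chuch → rachokchuch.
person = 1st person: zero marking, form stays rachokchuch.
tense = present: zero marking, form stays rachokchuch.
evidentiality = inferred: zero marking, form stays rachokchuch.
Vowel harmony: no change.
Apply epenthesis: rachokchuch → rachokuchuch.
So the correct form is rachokuchuch, option (C).
(A) rachokuchuchurun is wrong: it uses remote past instead of present for tense.
(B) rachokuhug is wrong: it uses negative instead of affirmative for polarity.

C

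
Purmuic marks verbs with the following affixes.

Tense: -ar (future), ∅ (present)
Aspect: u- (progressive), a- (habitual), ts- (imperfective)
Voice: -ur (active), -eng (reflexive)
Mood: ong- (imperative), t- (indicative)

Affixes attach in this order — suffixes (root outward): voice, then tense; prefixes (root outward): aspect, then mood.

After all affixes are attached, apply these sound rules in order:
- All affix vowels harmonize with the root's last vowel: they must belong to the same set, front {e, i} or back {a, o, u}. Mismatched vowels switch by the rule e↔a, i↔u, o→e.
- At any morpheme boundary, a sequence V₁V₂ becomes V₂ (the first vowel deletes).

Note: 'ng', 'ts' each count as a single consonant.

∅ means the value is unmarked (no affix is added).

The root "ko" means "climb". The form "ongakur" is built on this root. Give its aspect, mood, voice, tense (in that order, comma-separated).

habitual, imperative, active, present

Segment: ong-a-ko-ur.
aspect: a- → habitual.
mood: ong- → imperative.
voice: -ur → active.
tense: ∅ → present.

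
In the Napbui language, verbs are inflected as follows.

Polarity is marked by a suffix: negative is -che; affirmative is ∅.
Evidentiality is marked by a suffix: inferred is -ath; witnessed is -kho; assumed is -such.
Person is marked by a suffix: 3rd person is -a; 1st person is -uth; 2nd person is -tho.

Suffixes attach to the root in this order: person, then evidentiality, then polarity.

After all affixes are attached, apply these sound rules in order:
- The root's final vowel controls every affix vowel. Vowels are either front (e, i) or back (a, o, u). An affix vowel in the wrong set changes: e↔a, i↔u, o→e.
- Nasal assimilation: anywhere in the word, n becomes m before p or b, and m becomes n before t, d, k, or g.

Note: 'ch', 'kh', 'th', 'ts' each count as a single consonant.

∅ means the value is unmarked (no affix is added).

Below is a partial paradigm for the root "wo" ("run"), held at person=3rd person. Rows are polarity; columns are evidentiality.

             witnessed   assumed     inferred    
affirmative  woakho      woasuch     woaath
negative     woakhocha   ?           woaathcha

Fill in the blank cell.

woasuchcha

Attach person 3rd person -a → woa.
Attach evidentiality assumed -such → woasuch.
Attach polarity negative -che → woasuchche.
Apply vowel harmony: woasuchche → woasuchcha.
Nasal assimilation: no change.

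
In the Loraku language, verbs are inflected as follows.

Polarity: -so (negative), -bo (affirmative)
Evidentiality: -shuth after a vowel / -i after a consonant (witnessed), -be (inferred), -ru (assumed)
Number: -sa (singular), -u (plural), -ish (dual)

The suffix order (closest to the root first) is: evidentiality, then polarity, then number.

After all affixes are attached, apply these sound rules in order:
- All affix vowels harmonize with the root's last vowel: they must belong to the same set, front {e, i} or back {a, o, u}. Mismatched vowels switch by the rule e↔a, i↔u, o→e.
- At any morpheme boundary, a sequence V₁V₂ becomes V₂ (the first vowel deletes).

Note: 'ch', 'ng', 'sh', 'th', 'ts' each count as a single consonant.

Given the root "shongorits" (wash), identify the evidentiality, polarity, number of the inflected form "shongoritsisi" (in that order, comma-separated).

witnessed, negative, plural

Segment: shongorits-i-so-u.
evidentiality: -shuth/i → witnessed.
polarity: -so → negative.
number: -u → plural.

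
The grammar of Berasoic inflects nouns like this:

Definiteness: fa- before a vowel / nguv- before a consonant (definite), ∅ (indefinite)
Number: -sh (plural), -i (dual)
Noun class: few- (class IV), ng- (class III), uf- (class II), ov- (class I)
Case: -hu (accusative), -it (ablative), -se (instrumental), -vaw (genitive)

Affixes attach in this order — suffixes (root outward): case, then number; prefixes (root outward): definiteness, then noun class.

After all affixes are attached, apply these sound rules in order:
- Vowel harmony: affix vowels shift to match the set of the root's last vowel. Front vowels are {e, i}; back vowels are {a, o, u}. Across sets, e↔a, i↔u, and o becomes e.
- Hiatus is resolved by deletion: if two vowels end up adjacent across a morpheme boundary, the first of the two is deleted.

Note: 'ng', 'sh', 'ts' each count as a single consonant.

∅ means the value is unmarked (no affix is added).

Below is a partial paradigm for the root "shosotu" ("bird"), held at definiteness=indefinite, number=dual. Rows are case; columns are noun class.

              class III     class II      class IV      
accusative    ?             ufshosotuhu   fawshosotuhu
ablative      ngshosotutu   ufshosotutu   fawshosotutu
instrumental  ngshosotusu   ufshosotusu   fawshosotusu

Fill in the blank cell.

ngshosotuhu

definiteness = indefinite: zero marking, form stays shosotu.
Attach noun class class III ng- → ngshosotu.
Attach case accusative -hu → ngshosotuhu.
Attach number dual -i → ngshosotuhui.
Apply vowel harmony: ngshosotuhui → ngshosotuhuu.
Apply vowel deletion: ngshosotuhuu → ngshosotuhu.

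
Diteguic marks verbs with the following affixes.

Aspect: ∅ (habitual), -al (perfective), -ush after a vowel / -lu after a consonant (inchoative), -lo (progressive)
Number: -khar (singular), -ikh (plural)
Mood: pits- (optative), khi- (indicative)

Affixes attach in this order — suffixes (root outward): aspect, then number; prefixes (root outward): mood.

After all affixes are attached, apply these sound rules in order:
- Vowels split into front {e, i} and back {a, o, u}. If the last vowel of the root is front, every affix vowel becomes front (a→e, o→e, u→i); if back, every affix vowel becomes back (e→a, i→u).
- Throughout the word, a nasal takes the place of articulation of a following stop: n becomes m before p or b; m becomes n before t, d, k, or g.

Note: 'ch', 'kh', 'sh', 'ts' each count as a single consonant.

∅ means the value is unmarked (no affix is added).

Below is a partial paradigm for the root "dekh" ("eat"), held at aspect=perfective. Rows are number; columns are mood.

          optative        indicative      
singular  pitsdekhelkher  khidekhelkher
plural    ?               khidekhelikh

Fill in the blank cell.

pitsdekhelikh

Attach mood optative pits- → pitsdekh.
Attach aspect perfective -al → pitsdekhal.
Attach number plural -ikh → pitsdekhalikh.
Apply vowel harmony: pitsdekhalikh → pitsdekhelikh.
Nasal assimilation: no change.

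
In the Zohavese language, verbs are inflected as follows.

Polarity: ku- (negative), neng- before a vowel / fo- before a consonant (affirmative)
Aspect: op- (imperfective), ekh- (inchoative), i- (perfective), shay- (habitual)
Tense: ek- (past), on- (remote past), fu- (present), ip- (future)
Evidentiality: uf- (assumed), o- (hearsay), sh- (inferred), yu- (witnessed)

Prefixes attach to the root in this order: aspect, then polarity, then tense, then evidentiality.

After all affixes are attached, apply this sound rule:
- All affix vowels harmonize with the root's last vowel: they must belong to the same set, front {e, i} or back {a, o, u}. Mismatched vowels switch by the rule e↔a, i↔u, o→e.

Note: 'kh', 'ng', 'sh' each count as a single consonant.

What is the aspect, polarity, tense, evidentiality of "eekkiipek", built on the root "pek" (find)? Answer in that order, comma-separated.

Segment: o-ek-ku-i-pek.
aspect: i- → perfective.
polarity: ku- → negative.
tense: ek- → past.
evidentiality: o- → hearsay.

perfective, negative, past, hearsay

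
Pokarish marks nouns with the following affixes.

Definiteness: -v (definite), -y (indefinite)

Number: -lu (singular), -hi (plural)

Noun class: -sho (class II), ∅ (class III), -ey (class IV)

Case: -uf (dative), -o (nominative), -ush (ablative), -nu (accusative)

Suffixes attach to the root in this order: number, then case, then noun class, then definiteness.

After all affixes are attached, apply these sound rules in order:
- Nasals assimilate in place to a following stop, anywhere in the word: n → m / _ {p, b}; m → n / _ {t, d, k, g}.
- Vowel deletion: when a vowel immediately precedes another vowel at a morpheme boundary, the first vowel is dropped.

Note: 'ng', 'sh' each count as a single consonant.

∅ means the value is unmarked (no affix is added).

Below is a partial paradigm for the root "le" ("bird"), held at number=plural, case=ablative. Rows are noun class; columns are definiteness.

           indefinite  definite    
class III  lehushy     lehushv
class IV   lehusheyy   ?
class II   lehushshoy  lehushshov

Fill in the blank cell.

lehusheyv

Attach number plural -hi → lehi.
Attach case ablative -ush → lehiush.
Attach noun class class IV -ey → lehiushey.
Attach definiteness definite -v → lehiusheyv.
Nasal assimilation: no change.
Apply vowel deletion: lehiusheyv → lehusheyv.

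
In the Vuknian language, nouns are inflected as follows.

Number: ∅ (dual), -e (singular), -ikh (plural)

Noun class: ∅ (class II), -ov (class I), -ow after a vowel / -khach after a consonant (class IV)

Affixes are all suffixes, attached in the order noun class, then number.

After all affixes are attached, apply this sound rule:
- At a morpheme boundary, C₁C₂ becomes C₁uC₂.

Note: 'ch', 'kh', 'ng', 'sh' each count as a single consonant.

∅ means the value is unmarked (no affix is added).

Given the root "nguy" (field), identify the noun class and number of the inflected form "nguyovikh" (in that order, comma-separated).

class I, plural

Segment: nguy-ov-ikh.
noun class: -ov → class I.
number: -ikh → plural.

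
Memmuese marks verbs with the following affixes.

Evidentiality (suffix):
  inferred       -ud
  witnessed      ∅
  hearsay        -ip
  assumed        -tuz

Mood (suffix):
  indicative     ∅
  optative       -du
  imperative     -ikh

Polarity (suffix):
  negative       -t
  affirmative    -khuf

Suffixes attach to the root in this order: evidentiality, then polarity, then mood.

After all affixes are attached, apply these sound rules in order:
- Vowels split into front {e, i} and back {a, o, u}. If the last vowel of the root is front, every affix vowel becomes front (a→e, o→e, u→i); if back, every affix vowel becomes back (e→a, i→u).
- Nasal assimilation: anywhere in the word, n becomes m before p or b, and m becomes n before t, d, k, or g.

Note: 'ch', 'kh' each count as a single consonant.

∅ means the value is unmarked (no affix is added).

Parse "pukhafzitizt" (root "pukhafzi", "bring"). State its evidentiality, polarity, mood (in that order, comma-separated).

assumed, negative, indicative

Segment: pukhafzi-tuz-t.
evidentiality: -tuz → assumed.
polarity: -t → negative.
mood: ∅ → indicative.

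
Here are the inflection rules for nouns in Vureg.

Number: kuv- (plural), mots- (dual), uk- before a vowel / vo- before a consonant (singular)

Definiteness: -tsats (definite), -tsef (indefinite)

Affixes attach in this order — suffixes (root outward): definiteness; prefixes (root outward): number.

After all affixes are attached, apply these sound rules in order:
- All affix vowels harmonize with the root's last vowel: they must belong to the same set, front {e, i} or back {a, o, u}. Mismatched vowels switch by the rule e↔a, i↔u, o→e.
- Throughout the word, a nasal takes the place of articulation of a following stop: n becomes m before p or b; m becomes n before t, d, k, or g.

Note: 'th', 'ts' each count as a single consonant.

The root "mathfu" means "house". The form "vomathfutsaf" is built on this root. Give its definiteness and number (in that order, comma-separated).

Segment: vo-mathfu-tsef.
definiteness: -tsef → indefinite.
number: uk/vo- → singular.

indefinite, singular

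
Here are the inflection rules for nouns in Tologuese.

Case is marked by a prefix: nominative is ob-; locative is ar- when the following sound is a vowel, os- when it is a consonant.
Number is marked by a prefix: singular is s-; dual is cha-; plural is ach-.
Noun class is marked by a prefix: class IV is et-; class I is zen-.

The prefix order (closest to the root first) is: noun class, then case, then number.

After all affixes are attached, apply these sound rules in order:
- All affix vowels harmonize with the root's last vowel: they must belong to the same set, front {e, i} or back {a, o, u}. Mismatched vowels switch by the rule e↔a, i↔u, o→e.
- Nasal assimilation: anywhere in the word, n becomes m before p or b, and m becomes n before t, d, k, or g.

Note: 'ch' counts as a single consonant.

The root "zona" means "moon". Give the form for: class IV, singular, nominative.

sobatzona

Attach noun class class IV et- → etzona.
Attach case nominative ob- → obetzona.
Attach number singular s- → sobetzona.
Apply vowel harmony: sobetzona → sobatzona.
Nasal assimilation: no change.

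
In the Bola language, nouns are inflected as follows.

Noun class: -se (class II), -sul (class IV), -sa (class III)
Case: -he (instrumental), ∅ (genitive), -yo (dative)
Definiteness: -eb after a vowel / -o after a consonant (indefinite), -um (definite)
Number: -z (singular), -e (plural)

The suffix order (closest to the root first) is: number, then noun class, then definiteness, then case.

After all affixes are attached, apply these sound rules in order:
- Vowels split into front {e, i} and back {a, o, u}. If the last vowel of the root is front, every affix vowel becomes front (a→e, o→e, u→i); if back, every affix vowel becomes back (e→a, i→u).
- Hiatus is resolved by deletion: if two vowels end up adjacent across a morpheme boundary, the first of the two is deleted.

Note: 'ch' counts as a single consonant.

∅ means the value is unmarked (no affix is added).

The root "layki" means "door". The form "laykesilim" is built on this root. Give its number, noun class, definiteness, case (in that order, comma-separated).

plural, class IV, definite, genitive

Segment: layki-e-sul-um.
number: -e → plural.
noun class: -sul → class IV.
definiteness: -um → definite.
case: ∅ → genitive.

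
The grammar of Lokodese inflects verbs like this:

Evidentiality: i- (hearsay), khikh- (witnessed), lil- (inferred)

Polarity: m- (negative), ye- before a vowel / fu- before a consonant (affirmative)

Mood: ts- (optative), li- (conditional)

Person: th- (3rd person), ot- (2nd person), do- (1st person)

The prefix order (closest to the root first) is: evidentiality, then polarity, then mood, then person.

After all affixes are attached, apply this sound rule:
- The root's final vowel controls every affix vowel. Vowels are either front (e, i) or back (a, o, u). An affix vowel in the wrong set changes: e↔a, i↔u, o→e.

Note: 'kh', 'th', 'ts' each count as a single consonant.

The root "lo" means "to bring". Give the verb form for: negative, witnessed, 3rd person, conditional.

thlumkhukhlo

Attach evidentiality witnessed khikh- → khikhlo.
Attach polarity negative m- → mkhikhlo.
Attach mood conditional li- → limkhikhlo.
Attach person 3rd person th- → thlimkhikhlo.
Apply vowel harmony: thlimkhikhlo → thlumkhukhlo.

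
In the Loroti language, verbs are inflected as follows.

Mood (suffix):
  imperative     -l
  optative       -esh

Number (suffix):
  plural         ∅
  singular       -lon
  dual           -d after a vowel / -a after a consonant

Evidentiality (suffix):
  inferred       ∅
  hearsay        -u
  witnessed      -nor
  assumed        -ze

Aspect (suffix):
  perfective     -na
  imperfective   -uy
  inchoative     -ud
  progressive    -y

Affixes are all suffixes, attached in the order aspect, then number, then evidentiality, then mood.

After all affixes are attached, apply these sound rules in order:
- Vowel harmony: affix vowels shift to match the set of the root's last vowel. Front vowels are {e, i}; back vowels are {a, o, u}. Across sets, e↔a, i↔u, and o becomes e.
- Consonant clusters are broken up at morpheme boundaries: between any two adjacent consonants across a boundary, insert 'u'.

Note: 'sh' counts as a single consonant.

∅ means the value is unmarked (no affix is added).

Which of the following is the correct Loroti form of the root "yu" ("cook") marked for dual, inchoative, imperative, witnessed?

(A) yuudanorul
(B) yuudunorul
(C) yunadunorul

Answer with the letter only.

Attach aspect inchoative -ud → yuud.
Attach number dual -a (after consonant 'd') → yuuda.
Attach evidentiality witnessed -nor → yuudanor.
Attach mood imperative -l → yuudanorl.
Vowel harmony: no change.
Apply epenthesis: yuudanorl → yuudanorul.
So the correct form is yuudanorul, option (A).
(C) yunadunorul is wrong: it uses perfective instead of inchoative for aspect.
(B) yuudunorul is wrong: it uses plural instead of dual for number.

A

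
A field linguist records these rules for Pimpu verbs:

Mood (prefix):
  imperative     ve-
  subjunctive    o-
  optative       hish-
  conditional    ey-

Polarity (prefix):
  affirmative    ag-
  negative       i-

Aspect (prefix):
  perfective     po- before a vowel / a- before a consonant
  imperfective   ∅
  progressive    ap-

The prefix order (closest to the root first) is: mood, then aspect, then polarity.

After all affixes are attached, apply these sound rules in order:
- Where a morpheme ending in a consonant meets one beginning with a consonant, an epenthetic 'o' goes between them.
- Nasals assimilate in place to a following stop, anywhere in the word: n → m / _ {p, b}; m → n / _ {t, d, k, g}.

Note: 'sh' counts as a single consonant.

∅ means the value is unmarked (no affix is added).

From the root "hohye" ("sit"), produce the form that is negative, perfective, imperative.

iavehohye

Attach mood imperative ve- → vehohye.
Attach aspect perfective a- (before consonant 'v') → avehohye.
Attach polarity negative i- → iavehohye.
Epenthesis: no change.
Nasal assimilation: no change.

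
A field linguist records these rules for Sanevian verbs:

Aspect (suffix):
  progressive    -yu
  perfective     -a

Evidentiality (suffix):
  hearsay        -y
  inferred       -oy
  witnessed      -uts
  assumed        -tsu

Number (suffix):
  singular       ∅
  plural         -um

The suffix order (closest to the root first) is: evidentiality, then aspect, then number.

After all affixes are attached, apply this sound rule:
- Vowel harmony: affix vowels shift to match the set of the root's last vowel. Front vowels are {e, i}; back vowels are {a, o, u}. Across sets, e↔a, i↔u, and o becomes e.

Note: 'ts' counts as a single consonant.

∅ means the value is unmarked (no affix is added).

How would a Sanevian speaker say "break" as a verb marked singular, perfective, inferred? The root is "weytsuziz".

weytsuzizeye

Attach evidentiality inferred -oy → weytsuzizoy.
Attach aspect perfective -a → weytsuzizoya.
number = singular: zero marking, form stays weytsuzizoya.
Apply vowel harmony: weytsuzizoya → weytsuzizeye.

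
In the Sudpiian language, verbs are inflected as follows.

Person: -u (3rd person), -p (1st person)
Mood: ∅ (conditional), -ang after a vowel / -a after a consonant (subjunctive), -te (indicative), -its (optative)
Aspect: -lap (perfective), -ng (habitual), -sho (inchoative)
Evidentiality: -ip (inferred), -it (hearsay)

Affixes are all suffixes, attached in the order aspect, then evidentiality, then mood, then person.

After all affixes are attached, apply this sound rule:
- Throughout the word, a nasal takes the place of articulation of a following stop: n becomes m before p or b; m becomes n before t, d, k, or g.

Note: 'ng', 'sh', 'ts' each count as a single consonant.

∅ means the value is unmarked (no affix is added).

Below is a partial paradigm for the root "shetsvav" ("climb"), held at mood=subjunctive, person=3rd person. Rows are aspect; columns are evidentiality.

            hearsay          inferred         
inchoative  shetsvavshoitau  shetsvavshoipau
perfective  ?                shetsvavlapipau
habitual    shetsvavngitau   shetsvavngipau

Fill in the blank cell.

shetsvavlapitau

Attach aspect perfective -lap → shetsvavlap.
Attach evidentiality hearsay -it → shetsvavlapit.
Attach mood subjunctive -a (after consonant 't') → shetsvavlapita.
Attach person 3rd person -u → shetsvavlapitau.
Nasal assimilation: no change.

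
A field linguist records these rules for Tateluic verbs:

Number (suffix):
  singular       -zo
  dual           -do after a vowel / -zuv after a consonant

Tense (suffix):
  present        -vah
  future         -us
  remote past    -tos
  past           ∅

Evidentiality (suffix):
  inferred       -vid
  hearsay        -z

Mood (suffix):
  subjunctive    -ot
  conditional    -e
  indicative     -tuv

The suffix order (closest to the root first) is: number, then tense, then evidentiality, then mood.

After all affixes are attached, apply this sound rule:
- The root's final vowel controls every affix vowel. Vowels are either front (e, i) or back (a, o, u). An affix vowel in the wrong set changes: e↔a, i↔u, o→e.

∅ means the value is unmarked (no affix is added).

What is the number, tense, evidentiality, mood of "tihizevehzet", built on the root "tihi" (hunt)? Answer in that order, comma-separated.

singular, present, hearsay, subjunctive

Segment: tihi-zo-vah-z-ot.
number: -zo → singular.
tense: -vah → present.
evidentiality: -z → hearsay.
mood: -ot → subjunctive.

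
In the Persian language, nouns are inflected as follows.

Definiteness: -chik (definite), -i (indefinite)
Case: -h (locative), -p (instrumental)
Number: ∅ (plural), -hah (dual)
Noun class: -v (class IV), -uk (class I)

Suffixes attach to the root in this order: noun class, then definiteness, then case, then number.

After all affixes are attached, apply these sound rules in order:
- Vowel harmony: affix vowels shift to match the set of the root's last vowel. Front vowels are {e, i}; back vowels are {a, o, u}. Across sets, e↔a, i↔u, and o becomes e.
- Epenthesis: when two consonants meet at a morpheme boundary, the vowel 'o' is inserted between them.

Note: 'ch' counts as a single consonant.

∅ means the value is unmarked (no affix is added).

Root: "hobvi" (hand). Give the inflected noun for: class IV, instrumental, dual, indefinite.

Attach noun class class IV -v → hobviv.
Attach definiteness indefinite -i → hobvivi.
Attach case instrumental -p → hobvivip.
Attach number dual -hah → hobviviphah.
Apply vowel harmony: hobviviphah → hobvivipheh.
Apply epenthesis: hobvivipheh → hobvivipoheh.

hobvivipoheh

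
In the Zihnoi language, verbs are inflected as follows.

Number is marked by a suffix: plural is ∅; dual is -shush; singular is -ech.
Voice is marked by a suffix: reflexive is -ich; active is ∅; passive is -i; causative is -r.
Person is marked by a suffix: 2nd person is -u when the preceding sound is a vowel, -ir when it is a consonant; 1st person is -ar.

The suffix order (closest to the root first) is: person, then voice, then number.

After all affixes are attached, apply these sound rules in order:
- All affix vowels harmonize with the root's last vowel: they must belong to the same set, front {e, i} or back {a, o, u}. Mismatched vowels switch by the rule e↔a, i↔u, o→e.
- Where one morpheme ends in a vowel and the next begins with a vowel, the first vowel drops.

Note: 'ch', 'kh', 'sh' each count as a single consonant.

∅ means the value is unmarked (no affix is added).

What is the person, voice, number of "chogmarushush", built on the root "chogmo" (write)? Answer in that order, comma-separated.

1st person, passive, dual

Segment: chogmo-ar-i-shush.
person: -ar → 1st person.
voice: -i → passive.
number: -shush → dual.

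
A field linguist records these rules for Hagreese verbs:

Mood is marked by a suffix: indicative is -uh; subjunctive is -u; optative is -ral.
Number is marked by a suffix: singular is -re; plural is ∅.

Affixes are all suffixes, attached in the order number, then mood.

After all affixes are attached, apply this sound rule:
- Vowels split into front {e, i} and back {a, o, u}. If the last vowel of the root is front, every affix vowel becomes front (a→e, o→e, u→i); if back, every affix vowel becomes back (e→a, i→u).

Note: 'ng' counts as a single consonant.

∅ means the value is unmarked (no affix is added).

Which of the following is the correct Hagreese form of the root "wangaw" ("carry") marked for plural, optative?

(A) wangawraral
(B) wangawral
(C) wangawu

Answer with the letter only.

number = plural: zero marking, form stays wangaw.
Attach mood optative -ral → wangawral.
Vowel harmony: no change.
So the correct form is wangawral, option (B).
(C) wangawu is wrong: it uses subjunctive instead of optative for mood.
(A) wangawraral is wrong: it uses singular instead of plural for number.

B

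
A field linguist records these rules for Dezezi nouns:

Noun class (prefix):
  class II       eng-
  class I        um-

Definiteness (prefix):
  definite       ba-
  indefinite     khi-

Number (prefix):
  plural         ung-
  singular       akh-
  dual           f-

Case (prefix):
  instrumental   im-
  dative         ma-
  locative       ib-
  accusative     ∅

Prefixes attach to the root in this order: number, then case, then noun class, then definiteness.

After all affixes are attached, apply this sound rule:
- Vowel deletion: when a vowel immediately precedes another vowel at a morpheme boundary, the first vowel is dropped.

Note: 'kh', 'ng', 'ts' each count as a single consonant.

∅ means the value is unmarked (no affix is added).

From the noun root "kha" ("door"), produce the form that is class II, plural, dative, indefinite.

Attach number plural ung- → ungkha.
Attach case dative ma- → maungkha.
Attach noun class class II eng- → engmaungkha.
Attach definiteness indefinite khi- → khiengmaungkha.
Apply vowel deletion: khiengmaungkha → khengmungkha.

khengmungkha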